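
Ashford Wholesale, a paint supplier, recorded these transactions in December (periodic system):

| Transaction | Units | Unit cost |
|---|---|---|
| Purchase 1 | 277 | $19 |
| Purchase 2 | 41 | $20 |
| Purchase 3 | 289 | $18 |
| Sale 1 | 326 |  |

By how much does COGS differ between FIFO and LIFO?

$285

FIFO COGS: 277 @ $19 + 41 @ $20 + 8 @ $18 = $6,227
LIFO COGS: 289 @ $18 + 37 @ $20 = $5,942
Difference = |$6,227 − $5,942| = $285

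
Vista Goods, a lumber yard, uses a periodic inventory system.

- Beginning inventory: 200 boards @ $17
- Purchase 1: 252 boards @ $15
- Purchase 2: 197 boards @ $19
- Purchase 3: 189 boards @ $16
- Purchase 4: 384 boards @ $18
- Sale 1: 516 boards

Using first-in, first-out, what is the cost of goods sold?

COGS = $8,396

Sale 1 (516) [FIFO — oldest first]: 200 @ $17 + 252 @ $15 + 64 @ $19 = $8,396
Ending inventory: 133 @ $19 + 189 @ $16 + 384 @ $18 = $12,463
Check: goods available $20,859 = COGS $8,396 + ending $12,463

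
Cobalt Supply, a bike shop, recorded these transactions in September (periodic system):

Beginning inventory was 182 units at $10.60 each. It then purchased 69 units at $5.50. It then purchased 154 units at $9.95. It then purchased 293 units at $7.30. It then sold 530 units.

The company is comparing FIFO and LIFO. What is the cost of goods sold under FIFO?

FIFO COGS: 182 @ $10.60 + 69 @ $5.50 + 154 @ $9.95 + 125 @ $7.30 = $4,753.50
LIFO COGS: 293 @ $7.30 + 154 @ $9.95 + 69 @ $5.50 + 14 @ $10.60 = $4,199.10

COGS = $4,753.50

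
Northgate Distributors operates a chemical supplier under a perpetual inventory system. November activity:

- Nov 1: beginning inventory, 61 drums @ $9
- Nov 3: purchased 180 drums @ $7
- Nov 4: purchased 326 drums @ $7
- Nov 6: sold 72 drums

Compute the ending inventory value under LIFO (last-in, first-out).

Nov 6, 72 sold [LIFO — newest first]: 72 @ $7 = $504
Ending inventory: 61 @ $9 + 180 @ $7 + 254 @ $7 = $3,587
Check: goods available $4,091 = COGS $504 + ending $3,587

Ending inventory = $3,587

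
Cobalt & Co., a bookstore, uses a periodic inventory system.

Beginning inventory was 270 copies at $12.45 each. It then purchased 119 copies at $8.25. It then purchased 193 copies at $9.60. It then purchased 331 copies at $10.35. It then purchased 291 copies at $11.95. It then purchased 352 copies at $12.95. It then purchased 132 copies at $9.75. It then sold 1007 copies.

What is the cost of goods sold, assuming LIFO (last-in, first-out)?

Sale 1 (1007) [LIFO — newest first]: 132 @ $9.75 + 352 @ $12.95 + 291 @ $11.95 + 232 @ $10.35 = $11,724.05
Ending inventory: 270 @ $12.45 + 119 @ $8.25 + 193 @ $9.60 + 99 @ $10.35 = $7,220.70

COGS = $11,724.05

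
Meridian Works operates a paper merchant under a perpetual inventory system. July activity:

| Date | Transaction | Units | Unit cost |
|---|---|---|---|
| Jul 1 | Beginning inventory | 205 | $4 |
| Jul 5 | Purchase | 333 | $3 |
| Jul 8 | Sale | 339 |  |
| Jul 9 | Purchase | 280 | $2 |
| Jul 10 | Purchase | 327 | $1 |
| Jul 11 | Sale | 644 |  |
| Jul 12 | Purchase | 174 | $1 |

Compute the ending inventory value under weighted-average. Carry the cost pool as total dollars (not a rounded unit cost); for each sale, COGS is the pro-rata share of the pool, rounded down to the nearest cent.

Ending inventory = $487.52

After Jul 1: 205 on hand, pool $820.00 (≈ $4.0000 each)
After Jul 5: 538 on hand, pool $1,819.00 (≈ $3.3810 each)
Jul 8, sell 339: 339/538 × $1,819.00 → $1,146.17
After Jul 9: 479 on hand, pool $1,232.83 (≈ $2.5738 each)
After Jul 10: 806 on hand, pool $1,559.83 (≈ $1.9353 each)
Jul 11, sell 644: 644/806 × $1,559.83 → $1,246.31
After Jul 12: 336 on hand, pool $487.52 (≈ $1.4510 each)
Total COGS = $1,146.17 + $1,246.31 = $2,392.48
Ending inventory (cost pool remaining) = $487.52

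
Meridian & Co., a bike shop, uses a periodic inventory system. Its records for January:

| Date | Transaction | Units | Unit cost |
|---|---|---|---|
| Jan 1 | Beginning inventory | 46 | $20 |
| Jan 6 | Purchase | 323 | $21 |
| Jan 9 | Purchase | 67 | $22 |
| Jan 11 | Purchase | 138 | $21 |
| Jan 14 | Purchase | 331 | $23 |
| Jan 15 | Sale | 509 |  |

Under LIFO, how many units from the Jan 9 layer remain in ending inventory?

Jan 15, 509 sold [LIFO — newest first]: 331 @ $23 + 138 @ $21 + 40 @ $22 = $11,391
Ending inventory: 46 @ $20 + 323 @ $21 + 27 @ $22 = $8,297

27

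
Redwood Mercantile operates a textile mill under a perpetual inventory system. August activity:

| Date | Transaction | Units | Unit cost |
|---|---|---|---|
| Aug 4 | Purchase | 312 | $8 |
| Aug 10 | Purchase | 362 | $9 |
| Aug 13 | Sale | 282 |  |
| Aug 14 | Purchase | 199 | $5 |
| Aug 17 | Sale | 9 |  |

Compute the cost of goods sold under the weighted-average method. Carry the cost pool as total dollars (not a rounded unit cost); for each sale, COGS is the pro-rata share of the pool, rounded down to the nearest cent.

After Aug 4: 312 on hand, pool $2,496.00 (≈ $8.0000 each)
After Aug 10: 674 on hand, pool $5,754.00 (≈ $8.5371 each)
Aug 13, sell 282: 282/674 × $5,754.00 → $2,407.45
After Aug 14: 591 on hand, pool $4,341.55 (≈ $7.3461 each)
Aug 17, sell 9: 9/591 × $4,341.55 → $66.11
Total COGS = $2,407.45 + $66.11 = $2,473.56
Ending inventory (cost pool remaining) = $4,275.44
Check: goods available $6,749.00 = COGS $2,473.56 + ending $4,275.44

COGS = $2,473.56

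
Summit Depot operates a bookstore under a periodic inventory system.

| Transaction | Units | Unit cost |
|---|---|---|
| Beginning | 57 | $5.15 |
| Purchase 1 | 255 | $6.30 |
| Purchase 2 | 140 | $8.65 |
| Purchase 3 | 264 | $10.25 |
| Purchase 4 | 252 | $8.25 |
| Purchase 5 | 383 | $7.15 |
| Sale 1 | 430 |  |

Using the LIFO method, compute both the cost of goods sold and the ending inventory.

Sale 1 (430) [LIFO — newest first]: 383 @ $7.15 + 47 @ $8.25 = $3,126.20
Ending inventory: 57 @ $5.15 + 255 @ $6.30 + 140 @ $8.65 + 264 @ $10.25 + 205 @ $8.25 = $7,508.30
Check: goods available $10,634.50 = COGS $3,126.20 + ending $7,508.30

COGS = $3,126.20; ending inventory = $7,508.30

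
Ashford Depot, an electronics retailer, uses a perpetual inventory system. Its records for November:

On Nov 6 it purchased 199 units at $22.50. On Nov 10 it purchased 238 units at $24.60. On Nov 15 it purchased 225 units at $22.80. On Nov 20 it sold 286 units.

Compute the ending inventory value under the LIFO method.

Ending inventory = $8,831.70

Nov 20, 286 sold [LIFO — newest first]: 225 @ $22.80 + 61 @ $24.60 = $6,630.60
Ending inventory: 199 @ $22.50 + 177 @ $24.60 = $8,831.70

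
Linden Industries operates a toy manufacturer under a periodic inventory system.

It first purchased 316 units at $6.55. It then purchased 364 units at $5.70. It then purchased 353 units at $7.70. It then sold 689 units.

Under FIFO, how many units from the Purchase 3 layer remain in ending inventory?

344

Sale 1 (689) [FIFO — oldest first]: 316 @ $6.55 + 364 @ $5.70 + 9 @ $7.70 = $4,213.90
Ending inventory: 344 @ $7.70 = $2,648.80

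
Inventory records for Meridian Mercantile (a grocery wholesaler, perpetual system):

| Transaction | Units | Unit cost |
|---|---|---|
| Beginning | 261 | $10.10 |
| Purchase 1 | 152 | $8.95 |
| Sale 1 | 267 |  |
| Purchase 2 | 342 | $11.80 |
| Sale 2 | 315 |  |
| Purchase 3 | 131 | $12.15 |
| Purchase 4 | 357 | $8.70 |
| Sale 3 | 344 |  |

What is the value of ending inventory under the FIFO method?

Ending inventory = $2,757.90

Sale 1 (267) [FIFO — oldest first]: 261 @ $10.10 + 6 @ $8.95 = $2,689.80
Sale 2 (315) [FIFO — oldest first]: 146 @ $8.95 + 169 @ $11.80 = $3,300.90
Sale 3 (344) [FIFO — oldest first]: 173 @ $11.80 + 131 @ $12.15 + 40 @ $8.70 = $3,981.05
Total COGS = $2,689.80 + $3,300.90 + $3,981.05 = $9,971.75
Ending inventory: 317 @ $8.70 = $2,757.90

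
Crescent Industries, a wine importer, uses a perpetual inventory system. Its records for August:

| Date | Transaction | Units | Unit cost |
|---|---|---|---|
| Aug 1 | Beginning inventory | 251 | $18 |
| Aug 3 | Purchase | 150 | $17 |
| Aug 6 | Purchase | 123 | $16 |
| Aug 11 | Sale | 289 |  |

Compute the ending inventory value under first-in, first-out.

Ending inventory = $3,872

Aug 11, 289 sold [FIFO — oldest first]: 251 @ $18 + 38 @ $17 = $5,164
Ending inventory: 112 @ $17 + 123 @ $16 = $3,872
Check: goods available $9,036 = COGS $5,164 + ending $3,872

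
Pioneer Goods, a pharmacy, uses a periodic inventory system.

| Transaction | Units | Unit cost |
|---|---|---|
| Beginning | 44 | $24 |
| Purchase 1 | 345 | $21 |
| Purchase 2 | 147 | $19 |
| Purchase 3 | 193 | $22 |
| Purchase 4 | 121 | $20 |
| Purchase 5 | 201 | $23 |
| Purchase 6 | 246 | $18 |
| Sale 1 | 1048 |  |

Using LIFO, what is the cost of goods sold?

COGS = $21,450

Sale 1 (1048) [LIFO — newest first]: 246 @ $18 + 201 @ $23 + 121 @ $20 + 193 @ $22 + 147 @ $19 + 140 @ $21 = $21,450
Ending inventory: 44 @ $24 + 205 @ $21 = $5,361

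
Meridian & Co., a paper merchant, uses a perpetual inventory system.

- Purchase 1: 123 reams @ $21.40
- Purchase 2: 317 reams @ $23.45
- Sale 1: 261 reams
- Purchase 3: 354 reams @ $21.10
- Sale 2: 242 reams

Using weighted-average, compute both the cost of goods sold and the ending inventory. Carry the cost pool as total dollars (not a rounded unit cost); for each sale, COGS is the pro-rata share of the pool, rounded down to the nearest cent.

After Purchase 1: 123 on hand, pool $2,632.20 (≈ $21.4000 each)
After Purchase 2: 440 on hand, pool $10,065.85 (≈ $22.8769 each)
Sale 1, sell 261: 261/440 × $10,065.85 → $5,970.87
After Purchase 3: 533 on hand, pool $11,564.38 (≈ $21.6968 each)
Sale 2, sell 242: 242/533 × $11,564.38 → $5,250.61
Total COGS = $5,970.87 + $5,250.61 = $11,221.48
Ending inventory (cost pool remaining) = $6,313.77
Check: goods available $17,535.25 = COGS $11,221.48 + ending $6,313.77

COGS = $11,221.48; ending inventory = $6,313.77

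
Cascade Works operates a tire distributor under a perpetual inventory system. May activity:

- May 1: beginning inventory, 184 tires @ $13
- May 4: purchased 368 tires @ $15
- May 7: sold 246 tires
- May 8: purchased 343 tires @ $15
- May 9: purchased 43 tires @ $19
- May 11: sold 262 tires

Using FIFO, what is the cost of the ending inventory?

May 7, 246 sold [FIFO — oldest first]: 184 @ $13 + 62 @ $15 = $3,322
May 11, 262 sold [FIFO — oldest first]: 262 @ $15 = $3,930
Total COGS = $3,322 + $3,930 = $7,252
Ending inventory: 44 @ $15 + 343 @ $15 + 43 @ $19 = $6,622

Ending inventory = $6,622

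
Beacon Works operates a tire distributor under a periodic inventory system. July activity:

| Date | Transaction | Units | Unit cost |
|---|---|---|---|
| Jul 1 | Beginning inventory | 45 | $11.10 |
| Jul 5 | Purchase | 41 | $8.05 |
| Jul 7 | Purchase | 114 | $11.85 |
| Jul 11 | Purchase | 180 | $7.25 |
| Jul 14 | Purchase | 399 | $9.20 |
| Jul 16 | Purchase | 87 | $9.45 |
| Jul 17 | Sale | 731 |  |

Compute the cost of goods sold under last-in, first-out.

Jul 17, 731 sold [LIFO — newest first]: 87 @ $9.45 + 399 @ $9.20 + 180 @ $7.25 + 65 @ $11.85 = $6,568.20
Ending inventory: 45 @ $11.10 + 41 @ $8.05 + 49 @ $11.85 = $1,410.20
Check: goods available $7,978.40 = COGS $6,568.20 + ending $1,410.20

COGS = $6,568.20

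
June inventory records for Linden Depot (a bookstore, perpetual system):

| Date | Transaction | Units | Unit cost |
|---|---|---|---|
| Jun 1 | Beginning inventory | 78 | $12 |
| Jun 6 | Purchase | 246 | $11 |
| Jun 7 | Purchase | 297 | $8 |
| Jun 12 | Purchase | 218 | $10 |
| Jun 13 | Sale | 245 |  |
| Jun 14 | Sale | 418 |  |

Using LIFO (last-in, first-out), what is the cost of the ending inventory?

Ending inventory = $2,014

Jun 13, 245 sold [LIFO — newest first]: 218 @ $10 + 27 @ $8 = $2,396
Jun 14, 418 sold [LIFO — newest first]: 270 @ $8 + 148 @ $11 = $3,788
Total COGS = $2,396 + $3,788 = $6,184
Ending inventory: 78 @ $12 + 98 @ $11 = $2,014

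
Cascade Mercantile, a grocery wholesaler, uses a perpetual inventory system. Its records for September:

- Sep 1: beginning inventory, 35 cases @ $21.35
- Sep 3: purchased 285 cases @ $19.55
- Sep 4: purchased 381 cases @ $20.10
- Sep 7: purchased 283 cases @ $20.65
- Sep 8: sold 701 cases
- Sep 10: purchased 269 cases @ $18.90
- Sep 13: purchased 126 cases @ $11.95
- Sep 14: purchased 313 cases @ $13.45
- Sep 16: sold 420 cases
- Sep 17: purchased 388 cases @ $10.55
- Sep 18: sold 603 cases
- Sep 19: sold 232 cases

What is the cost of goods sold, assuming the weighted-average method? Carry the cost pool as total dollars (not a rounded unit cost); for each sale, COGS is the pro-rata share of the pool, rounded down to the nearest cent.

COGS = $32,955.52

After Sep 1: 35 on hand, pool $747.25 (≈ $21.3500 each)
After Sep 3: 320 on hand, pool $6,319.00 (≈ $19.7469 each)
After Sep 4: 701 on hand, pool $13,977.10 (≈ $19.9388 each)
After Sep 7: 984 on hand, pool $19,821.05 (≈ $20.1433 each)
Sep 8, sell 701: 701/984 × $19,821.05 → $14,120.48
After Sep 10: 552 on hand, pool $10,784.67 (≈ $19.5374 each)
After Sep 13: 678 on hand, pool $12,290.37 (≈ $18.1274 each)
After Sep 14: 991 on hand, pool $16,500.22 (≈ $16.6501 each)
Sep 16, sell 420: 420/991 × $16,500.22 → $6,993.02
After Sep 17: 959 on hand, pool $13,600.60 (≈ $14.1821 each)
Sep 18, sell 603: 603/959 × $13,600.60 → $8,551.78
Sep 19, sell 232: 232/356 × $5,048.82 → $3,290.24
Total COGS = $14,120.48 + $6,993.02 + $8,551.78 + $3,290.24 = $32,955.52
Ending inventory (cost pool remaining) = $1,758.58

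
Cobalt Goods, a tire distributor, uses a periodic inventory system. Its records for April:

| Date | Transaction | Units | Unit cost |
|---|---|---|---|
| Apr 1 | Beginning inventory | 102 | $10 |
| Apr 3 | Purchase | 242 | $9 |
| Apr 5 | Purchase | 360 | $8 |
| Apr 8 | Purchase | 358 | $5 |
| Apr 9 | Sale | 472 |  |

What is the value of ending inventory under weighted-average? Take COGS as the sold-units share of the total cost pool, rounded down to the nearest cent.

Ending inventory = $4,371.12

Apr 9, sell 472: 472/1062 × $7,868.00 → $3,496.88
Ending inventory (cost pool remaining) = $4,371.12
Check: goods available $7,868.00 = COGS $3,496.88 + ending $4,371.12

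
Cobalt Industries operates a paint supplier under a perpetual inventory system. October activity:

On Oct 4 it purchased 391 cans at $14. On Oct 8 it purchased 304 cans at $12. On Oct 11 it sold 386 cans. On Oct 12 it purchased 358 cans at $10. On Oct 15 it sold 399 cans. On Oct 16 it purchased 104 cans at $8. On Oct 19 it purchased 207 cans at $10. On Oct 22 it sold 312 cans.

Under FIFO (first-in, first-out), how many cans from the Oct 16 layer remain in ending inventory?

60

Oct 11, 386 sold [FIFO — oldest first]: 386 @ $14 = $5,404
Oct 15, 399 sold [FIFO — oldest first]: 5 @ $14 + 304 @ $12 + 90 @ $10 = $4,618
Oct 22, 312 sold [FIFO — oldest first]: 268 @ $10 + 44 @ $8 = $3,032
Total COGS = $5,404 + $4,618 + $3,032 = $13,054
Ending inventory: 60 @ $8 + 207 @ $10 = $2,550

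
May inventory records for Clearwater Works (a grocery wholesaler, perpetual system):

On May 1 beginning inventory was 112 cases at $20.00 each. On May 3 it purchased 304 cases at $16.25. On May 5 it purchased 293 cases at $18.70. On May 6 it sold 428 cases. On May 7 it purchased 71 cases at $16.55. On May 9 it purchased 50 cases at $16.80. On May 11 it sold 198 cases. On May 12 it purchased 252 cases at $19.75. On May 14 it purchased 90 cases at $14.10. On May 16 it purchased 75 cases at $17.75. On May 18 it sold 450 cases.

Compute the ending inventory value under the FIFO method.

Ending inventory = $2,718.75

May 6, 428 sold [FIFO — oldest first]: 112 @ $20.00 + 304 @ $16.25 + 12 @ $18.70 = $7,404.40
May 11, 198 sold [FIFO — oldest first]: 198 @ $18.70 = $3,702.60
May 18, 450 sold [FIFO — oldest first]: 83 @ $18.70 + 71 @ $16.55 + 50 @ $16.80 + 246 @ $19.75 = $8,425.65
Total COGS = $7,404.40 + $3,702.60 + $8,425.65 = $19,532.65
Ending inventory: 6 @ $19.75 + 90 @ $14.10 + 75 @ $17.75 = $2,718.75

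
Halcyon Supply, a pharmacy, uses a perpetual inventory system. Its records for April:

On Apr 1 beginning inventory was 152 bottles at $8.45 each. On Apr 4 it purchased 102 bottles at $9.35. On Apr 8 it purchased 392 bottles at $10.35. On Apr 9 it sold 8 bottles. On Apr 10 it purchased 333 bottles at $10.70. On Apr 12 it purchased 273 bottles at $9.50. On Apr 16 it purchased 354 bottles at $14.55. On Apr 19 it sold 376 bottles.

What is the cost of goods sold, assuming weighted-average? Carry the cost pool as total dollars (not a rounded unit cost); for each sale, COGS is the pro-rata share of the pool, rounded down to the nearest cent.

COGS = $4,201.40

After Apr 1: 152 on hand, pool $1,284.40 (≈ $8.4500 each)
After Apr 4: 254 on hand, pool $2,238.10 (≈ $8.8114 each)
After Apr 8: 646 on hand, pool $6,295.30 (≈ $9.7450 each)
Apr 9, sell 8: 8/646 × $6,295.30 → $77.96
After Apr 10: 971 on hand, pool $9,780.44 (≈ $10.0725 each)
After Apr 12: 1244 on hand, pool $12,373.94 (≈ $9.9469 each)
After Apr 16: 1598 on hand, pool $17,524.64 (≈ $10.9666 each)
Apr 19, sell 376: 376/1598 × $17,524.64 → $4,123.44
Total COGS = $77.96 + $4,123.44 = $4,201.40
Ending inventory (cost pool remaining) = $13,401.20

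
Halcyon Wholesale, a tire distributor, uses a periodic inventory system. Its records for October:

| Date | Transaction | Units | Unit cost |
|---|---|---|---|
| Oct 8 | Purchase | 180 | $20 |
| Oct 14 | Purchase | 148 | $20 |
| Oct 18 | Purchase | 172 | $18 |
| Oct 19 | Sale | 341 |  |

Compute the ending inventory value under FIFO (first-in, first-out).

Ending inventory = $2,862

Oct 19, 341 sold [FIFO — oldest first]: 180 @ $20 + 148 @ $20 + 13 @ $18 = $6,794
Ending inventory: 159 @ $18 = $2,862
Check: goods available $9,656 = COGS $6,794 + ending $2,862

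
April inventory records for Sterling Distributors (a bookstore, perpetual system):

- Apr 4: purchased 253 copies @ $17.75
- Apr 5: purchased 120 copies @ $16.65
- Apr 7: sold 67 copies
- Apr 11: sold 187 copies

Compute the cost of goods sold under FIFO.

COGS = $4,507.40

Apr 7, 67 sold [FIFO — oldest first]: 67 @ $17.75 = $1,189.25
Apr 11, 187 sold [FIFO — oldest first]: 186 @ $17.75 + 1 @ $16.65 = $3,318.15
Total COGS = $1,189.25 + $3,318.15 = $4,507.40
Ending inventory: 119 @ $16.65 = $1,981.35
Check: goods available $6,488.75 = COGS $4,507.40 + ending $1,981.35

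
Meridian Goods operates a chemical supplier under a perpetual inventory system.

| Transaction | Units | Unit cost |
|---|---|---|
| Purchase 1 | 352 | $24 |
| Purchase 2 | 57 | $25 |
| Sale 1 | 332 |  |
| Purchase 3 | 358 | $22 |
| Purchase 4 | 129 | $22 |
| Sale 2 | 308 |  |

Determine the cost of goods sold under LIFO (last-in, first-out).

Sale 1 (332) [LIFO — newest first]: 57 @ $25 + 275 @ $24 = $8,025
Sale 2 (308) [LIFO — newest first]: 129 @ $22 + 179 @ $22 = $6,776
Total COGS = $8,025 + $6,776 = $14,801
Ending inventory: 77 @ $24 + 179 @ $22 = $5,786

COGS = $14,801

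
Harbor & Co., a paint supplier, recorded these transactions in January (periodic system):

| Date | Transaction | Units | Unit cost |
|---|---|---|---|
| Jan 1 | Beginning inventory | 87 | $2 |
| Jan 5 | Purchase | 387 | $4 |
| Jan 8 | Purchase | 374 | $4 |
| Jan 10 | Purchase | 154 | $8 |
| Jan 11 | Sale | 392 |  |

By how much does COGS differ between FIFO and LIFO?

FIFO COGS: 87 @ $2 + 305 @ $4 = $1,394
LIFO COGS: 154 @ $8 + 238 @ $4 = $2,184
Difference = |$1,394 − $2,184| = $790

$790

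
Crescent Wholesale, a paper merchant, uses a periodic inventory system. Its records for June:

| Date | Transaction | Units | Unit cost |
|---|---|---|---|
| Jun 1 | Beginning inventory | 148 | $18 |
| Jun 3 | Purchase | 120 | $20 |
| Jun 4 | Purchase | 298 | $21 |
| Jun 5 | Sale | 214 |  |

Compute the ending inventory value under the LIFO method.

Jun 5, 214 sold [LIFO — newest first]: 214 @ $21 = $4,494
Ending inventory: 148 @ $18 + 120 @ $20 + 84 @ $21 = $6,828

Ending inventory = $6,828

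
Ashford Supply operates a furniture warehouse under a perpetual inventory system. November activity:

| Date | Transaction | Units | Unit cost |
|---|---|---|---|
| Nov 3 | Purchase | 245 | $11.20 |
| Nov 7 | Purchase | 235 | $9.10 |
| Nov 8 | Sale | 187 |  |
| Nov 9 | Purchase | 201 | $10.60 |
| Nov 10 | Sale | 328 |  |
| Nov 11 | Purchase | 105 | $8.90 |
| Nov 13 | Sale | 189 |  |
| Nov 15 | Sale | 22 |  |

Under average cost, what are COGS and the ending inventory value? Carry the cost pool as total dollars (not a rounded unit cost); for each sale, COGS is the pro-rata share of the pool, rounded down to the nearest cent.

COGS = $7,360.44; ending inventory = $587.16

After Nov 3: 245 on hand, pool $2,744.00 (≈ $11.2000 each)
After Nov 7: 480 on hand, pool $4,882.50 (≈ $10.1719 each)
Nov 8, sell 187: 187/480 × $4,882.50 → $1,902.14
After Nov 9: 494 on hand, pool $5,110.96 (≈ $10.3461 each)
Nov 10, sell 328: 328/494 × $5,110.96 → $3,393.51
After Nov 11: 271 on hand, pool $2,651.95 (≈ $9.7858 each)
Nov 13, sell 189: 189/271 × $2,651.95 → $1,849.51
Nov 15, sell 22: 22/82 × $802.44 → $215.28
Total COGS = $1,902.14 + $3,393.51 + $1,849.51 + $215.28 = $7,360.44
Ending inventory (cost pool remaining) = $587.16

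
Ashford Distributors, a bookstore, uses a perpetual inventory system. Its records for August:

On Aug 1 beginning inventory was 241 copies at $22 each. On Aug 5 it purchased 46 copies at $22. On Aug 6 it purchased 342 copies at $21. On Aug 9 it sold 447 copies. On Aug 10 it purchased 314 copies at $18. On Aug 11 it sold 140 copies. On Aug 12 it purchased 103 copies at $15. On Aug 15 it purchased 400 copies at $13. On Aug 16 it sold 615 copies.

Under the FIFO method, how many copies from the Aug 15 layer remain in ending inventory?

Aug 9, 447 sold [FIFO — oldest first]: 241 @ $22 + 46 @ $22 + 160 @ $21 = $9,674
Aug 11, 140 sold [FIFO — oldest first]: 140 @ $21 = $2,940
Aug 16, 615 sold [FIFO — oldest first]: 42 @ $21 + 314 @ $18 + 103 @ $15 + 156 @ $13 = $10,107
Total COGS = $9,674 + $2,940 + $10,107 = $22,721
Ending inventory: 244 @ $13 = $3,172

244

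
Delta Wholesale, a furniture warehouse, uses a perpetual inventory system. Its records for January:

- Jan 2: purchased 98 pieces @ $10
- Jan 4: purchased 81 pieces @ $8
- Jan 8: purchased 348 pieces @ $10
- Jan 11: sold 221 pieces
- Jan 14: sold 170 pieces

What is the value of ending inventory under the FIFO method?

Ending inventory = $1,360

Jan 11, 221 sold [FIFO — oldest first]: 98 @ $10 + 81 @ $8 + 42 @ $10 = $2,048
Jan 14, 170 sold [FIFO — oldest first]: 170 @ $10 = $1,700
Total COGS = $2,048 + $1,700 = $3,748
Ending inventory: 136 @ $10 = $1,360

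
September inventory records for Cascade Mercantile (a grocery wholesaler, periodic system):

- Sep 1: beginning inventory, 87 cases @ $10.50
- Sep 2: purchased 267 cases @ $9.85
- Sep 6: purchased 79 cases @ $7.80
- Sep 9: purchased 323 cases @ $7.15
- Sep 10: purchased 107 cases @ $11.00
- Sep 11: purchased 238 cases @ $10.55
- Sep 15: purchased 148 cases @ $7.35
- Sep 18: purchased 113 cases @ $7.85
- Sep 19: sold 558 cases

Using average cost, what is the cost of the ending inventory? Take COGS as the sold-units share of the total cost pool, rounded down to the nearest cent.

Sep 19, sell 558: 558/1362 × $12,131.85 → $4,970.31
Ending inventory (cost pool remaining) = $7,161.54

Ending inventory = $7,161.54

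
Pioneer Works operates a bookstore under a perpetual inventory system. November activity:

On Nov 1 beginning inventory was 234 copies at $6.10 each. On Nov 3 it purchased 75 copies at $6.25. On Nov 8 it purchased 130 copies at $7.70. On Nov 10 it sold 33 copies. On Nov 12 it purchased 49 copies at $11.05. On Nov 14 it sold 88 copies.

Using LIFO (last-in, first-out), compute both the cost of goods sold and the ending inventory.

Nov 10, 33 sold [LIFO — newest first]: 33 @ $7.70 = $254.10
Nov 14, 88 sold [LIFO — newest first]: 49 @ $11.05 + 39 @ $7.70 = $841.75
Total COGS = $254.10 + $841.75 = $1,095.85
Ending inventory: 234 @ $6.10 + 75 @ $6.25 + 58 @ $7.70 = $2,342.75
Check: goods available $3,438.60 = COGS $1,095.85 + ending $2,342.75

COGS = $1,095.85; ending inventory = $2,342.75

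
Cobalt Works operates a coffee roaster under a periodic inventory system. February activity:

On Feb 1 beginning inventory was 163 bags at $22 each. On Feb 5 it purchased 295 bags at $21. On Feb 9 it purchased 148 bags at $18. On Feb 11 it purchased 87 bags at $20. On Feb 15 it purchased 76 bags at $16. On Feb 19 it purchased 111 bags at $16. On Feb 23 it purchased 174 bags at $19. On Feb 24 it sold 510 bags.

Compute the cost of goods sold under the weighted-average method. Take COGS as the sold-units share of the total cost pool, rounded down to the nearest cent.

Feb 24, sell 510: 510/1054 × $20,483.00 → $9,911.12
Ending inventory (cost pool remaining) = $10,571.88
Check: goods available $20,483.00 = COGS $9,911.12 + ending $10,571.88

COGS = $9,911.12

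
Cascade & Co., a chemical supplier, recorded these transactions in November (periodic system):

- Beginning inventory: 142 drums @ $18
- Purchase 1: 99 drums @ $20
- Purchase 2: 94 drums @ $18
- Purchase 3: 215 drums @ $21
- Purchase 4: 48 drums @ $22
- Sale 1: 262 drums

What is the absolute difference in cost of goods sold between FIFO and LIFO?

$636

FIFO COGS: 142 @ $18 + 99 @ $20 + 21 @ $18 = $4,914
LIFO COGS: 48 @ $22 + 214 @ $21 = $5,550
Difference = |$4,914 − $5,550| = $636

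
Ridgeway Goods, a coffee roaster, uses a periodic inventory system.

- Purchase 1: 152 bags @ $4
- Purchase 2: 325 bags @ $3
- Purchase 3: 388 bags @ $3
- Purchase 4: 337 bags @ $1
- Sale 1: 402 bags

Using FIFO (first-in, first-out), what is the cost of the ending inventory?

Sale 1 (402) [FIFO — oldest first]: 152 @ $4 + 250 @ $3 = $1,358
Ending inventory: 75 @ $3 + 388 @ $3 + 337 @ $1 = $1,726
Check: goods available $3,084 = COGS $1,358 + ending $1,726

Ending inventory = $1,726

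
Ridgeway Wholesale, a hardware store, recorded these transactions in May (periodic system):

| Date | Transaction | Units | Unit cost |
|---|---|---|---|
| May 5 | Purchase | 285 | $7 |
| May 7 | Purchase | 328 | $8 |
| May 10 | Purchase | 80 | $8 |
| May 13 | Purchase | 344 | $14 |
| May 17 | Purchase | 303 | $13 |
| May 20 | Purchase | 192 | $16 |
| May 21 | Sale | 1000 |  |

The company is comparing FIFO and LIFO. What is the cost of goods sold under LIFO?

FIFO COGS: 285 @ $7 + 328 @ $8 + 80 @ $8 + 307 @ $14 = $9,557
LIFO COGS: 192 @ $16 + 303 @ $13 + 344 @ $14 + 80 @ $8 + 81 @ $8 = $13,115

COGS = $13,115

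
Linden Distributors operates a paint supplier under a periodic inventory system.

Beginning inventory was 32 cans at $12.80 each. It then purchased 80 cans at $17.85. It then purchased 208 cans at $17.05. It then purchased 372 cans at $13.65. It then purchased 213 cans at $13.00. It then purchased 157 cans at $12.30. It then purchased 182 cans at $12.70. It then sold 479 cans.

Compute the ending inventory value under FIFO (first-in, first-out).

Ending inventory = $9,918.95

Sale 1 (479) [FIFO — oldest first]: 32 @ $12.80 + 80 @ $17.85 + 208 @ $17.05 + 159 @ $13.65 = $7,554.35
Ending inventory: 213 @ $13.65 + 213 @ $13.00 + 157 @ $12.30 + 182 @ $12.70 = $9,918.95
Check: goods available $17,473.30 = COGS $7,554.35 + ending $9,918.95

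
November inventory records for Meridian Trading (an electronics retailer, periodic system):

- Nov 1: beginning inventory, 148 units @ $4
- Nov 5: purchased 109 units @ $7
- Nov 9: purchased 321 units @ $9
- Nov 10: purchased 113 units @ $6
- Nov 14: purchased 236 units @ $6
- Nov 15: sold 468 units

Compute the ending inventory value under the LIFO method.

Ending inventory = $3,173

Nov 15, 468 sold [LIFO — newest first]: 236 @ $6 + 113 @ $6 + 119 @ $9 = $3,165
Ending inventory: 148 @ $4 + 109 @ $7 + 202 @ $9 = $3,173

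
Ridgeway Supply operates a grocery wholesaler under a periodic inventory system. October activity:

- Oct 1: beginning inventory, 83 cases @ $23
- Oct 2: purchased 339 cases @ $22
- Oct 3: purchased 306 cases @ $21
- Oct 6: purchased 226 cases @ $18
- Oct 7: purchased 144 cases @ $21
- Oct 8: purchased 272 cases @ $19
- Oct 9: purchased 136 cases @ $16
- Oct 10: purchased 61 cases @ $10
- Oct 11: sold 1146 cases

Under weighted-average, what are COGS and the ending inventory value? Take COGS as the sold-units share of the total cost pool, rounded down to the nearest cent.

Oct 11, sell 1146: 1146/1567 × $30,839.00 → $22,553.60
Ending inventory (cost pool remaining) = $8,285.40
Check: goods available $30,839.00 = COGS $22,553.60 + ending $8,285.40

COGS = $22,553.60; ending inventory = $8,285.40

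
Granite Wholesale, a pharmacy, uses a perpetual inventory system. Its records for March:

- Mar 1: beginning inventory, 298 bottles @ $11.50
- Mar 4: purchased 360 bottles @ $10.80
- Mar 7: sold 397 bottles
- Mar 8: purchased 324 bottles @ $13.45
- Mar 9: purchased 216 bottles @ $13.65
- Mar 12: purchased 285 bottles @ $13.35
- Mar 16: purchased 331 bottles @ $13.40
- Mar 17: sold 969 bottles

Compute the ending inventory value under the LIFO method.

Mar 7, 397 sold [LIFO — newest first]: 360 @ $10.80 + 37 @ $11.50 = $4,313.50
Mar 17, 969 sold [LIFO — newest first]: 331 @ $13.40 + 285 @ $13.35 + 216 @ $13.65 + 137 @ $13.45 = $13,031.20
Total COGS = $4,313.50 + $13,031.20 = $17,344.70
Ending inventory: 261 @ $11.50 + 187 @ $13.45 = $5,516.65

Ending inventory = $5,516.65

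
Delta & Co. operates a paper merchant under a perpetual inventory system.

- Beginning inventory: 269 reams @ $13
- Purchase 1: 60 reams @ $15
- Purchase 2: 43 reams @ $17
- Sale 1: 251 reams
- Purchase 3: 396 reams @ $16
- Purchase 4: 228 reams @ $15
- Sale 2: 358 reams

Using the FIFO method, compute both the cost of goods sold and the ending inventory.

Sale 1 (251) [FIFO — oldest first]: 251 @ $13 = $3,263
Sale 2 (358) [FIFO — oldest first]: 18 @ $13 + 60 @ $15 + 43 @ $17 + 237 @ $16 = $5,657
Total COGS = $3,263 + $5,657 = $8,920
Ending inventory: 159 @ $16 + 228 @ $15 = $5,964
Check: goods available $14,884 = COGS $8,920 + ending $5,964

COGS = $8,920; ending inventory = $5,964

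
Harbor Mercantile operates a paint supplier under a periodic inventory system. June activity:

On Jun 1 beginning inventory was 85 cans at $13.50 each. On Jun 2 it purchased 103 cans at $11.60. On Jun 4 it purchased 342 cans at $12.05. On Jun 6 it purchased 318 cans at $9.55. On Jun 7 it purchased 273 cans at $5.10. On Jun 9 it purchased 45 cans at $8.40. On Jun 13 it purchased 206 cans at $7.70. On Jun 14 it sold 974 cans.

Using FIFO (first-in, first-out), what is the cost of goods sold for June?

Jun 14, 974 sold [FIFO — oldest first]: 85 @ $13.50 + 103 @ $11.60 + 342 @ $12.05 + 318 @ $9.55 + 126 @ $5.10 = $10,142.90
Ending inventory: 147 @ $5.10 + 45 @ $8.40 + 206 @ $7.70 = $2,713.90
Check: goods available $12,856.80 = COGS $10,142.90 + ending $2,713.90

COGS = $10,142.90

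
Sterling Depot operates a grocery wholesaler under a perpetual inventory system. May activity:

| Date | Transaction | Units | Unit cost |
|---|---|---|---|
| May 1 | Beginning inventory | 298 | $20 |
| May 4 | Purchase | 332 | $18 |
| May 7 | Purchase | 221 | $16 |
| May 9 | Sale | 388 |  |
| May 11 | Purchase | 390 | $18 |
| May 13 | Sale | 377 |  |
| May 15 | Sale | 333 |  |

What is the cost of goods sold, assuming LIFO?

May 9, 388 sold [LIFO — newest first]: 221 @ $16 + 167 @ $18 = $6,542
May 13, 377 sold [LIFO — newest first]: 377 @ $18 = $6,786
May 15, 333 sold [LIFO — newest first]: 13 @ $18 + 165 @ $18 + 155 @ $20 = $6,304
Total COGS = $6,542 + $6,786 + $6,304 = $19,632
Ending inventory: 143 @ $20 = $2,860
Check: goods available $22,492 = COGS $19,632 + ending $2,860

COGS = $19,632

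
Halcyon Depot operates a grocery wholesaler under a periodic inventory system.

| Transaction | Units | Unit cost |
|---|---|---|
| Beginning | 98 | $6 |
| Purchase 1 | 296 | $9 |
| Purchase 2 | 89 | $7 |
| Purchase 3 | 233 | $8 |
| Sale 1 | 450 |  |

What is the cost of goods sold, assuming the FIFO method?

Sale 1 (450) [FIFO — oldest first]: 98 @ $6 + 296 @ $9 + 56 @ $7 = $3,644
Ending inventory: 33 @ $7 + 233 @ $8 = $2,095
Check: goods available $5,739 = COGS $3,644 + ending $2,095

COGS = $3,644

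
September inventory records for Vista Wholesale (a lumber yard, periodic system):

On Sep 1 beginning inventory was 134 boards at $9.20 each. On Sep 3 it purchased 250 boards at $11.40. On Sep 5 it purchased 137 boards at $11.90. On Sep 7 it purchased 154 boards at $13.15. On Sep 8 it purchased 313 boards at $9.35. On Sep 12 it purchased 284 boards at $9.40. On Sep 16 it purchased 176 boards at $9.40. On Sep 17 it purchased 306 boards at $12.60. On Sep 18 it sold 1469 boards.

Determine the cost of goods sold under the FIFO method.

COGS = $15,253.35

Sep 18, 1469 sold [FIFO — oldest first]: 134 @ $9.20 + 250 @ $11.40 + 137 @ $11.90 + 154 @ $13.15 + 313 @ $9.35 + 284 @ $9.40 + 176 @ $9.40 + 21 @ $12.60 = $15,253.35
Ending inventory: 285 @ $12.60 = $3,591.00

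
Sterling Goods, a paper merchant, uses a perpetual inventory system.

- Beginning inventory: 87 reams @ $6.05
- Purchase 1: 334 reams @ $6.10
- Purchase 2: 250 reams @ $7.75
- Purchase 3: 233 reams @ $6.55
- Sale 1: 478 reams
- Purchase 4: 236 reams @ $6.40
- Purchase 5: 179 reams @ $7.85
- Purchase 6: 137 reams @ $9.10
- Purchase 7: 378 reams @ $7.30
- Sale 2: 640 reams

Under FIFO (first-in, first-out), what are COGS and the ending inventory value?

COGS = $7,397.00; ending inventory = $5,552.05

Sale 1 (478) [FIFO — oldest first]: 87 @ $6.05 + 334 @ $6.10 + 57 @ $7.75 = $3,005.50
Sale 2 (640) [FIFO — oldest first]: 193 @ $7.75 + 233 @ $6.55 + 214 @ $6.40 = $4,391.50
Total COGS = $3,005.50 + $4,391.50 = $7,397.00
Ending inventory: 22 @ $6.40 + 179 @ $7.85 + 137 @ $9.10 + 378 @ $7.30 = $5,552.05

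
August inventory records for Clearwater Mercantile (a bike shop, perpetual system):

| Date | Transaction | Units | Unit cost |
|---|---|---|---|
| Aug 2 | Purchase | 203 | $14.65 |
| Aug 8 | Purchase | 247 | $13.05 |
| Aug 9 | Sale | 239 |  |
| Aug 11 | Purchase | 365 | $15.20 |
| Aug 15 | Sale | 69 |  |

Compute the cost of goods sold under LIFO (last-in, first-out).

Aug 9, 239 sold [LIFO — newest first]: 239 @ $13.05 = $3,118.95
Aug 15, 69 sold [LIFO — newest first]: 69 @ $15.20 = $1,048.80
Total COGS = $3,118.95 + $1,048.80 = $4,167.75
Ending inventory: 203 @ $14.65 + 8 @ $13.05 + 296 @ $15.20 = $7,577.55

COGS = $4,167.75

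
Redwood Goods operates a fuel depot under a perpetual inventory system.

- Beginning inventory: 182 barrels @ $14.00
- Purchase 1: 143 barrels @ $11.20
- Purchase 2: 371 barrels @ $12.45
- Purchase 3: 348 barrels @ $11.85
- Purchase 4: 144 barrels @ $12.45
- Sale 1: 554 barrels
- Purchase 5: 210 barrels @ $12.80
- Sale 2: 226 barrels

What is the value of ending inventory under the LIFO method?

Sale 1 (554) [LIFO — newest first]: 144 @ $12.45 + 348 @ $11.85 + 62 @ $12.45 = $6,688.50
Sale 2 (226) [LIFO — newest first]: 210 @ $12.80 + 16 @ $12.45 = $2,887.20
Total COGS = $6,688.50 + $2,887.20 = $9,575.70
Ending inventory: 182 @ $14.00 + 143 @ $11.20 + 293 @ $12.45 = $7,797.45

Ending inventory = $7,797.45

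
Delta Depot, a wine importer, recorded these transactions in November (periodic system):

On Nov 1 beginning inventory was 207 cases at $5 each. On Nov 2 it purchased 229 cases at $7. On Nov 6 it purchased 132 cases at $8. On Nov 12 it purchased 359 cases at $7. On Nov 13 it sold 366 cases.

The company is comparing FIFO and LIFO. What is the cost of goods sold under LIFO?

COGS = $2,569

FIFO COGS: 207 @ $5 + 159 @ $7 = $2,148
LIFO COGS: 359 @ $7 + 7 @ $8 = $2,569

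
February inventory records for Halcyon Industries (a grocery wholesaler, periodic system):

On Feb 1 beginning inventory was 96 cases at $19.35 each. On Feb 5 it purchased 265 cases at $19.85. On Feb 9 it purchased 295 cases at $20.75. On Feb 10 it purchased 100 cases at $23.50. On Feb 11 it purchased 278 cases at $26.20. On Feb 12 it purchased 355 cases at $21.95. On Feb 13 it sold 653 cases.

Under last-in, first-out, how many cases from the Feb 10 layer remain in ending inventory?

Feb 13, 653 sold [LIFO — newest first]: 355 @ $21.95 + 278 @ $26.20 + 20 @ $23.50 = $15,545.85
Ending inventory: 96 @ $19.35 + 265 @ $19.85 + 295 @ $20.75 + 80 @ $23.50 = $15,119.10
Check: goods available $30,664.95 = COGS $15,545.85 + ending $15,119.10

80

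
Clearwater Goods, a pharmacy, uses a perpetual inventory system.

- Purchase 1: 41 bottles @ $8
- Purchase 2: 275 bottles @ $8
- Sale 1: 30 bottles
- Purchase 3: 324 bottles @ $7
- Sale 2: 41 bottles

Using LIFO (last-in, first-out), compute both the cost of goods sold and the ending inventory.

COGS = $527; ending inventory = $4,269

Sale 1 (30) [LIFO — newest first]: 30 @ $8 = $240
Sale 2 (41) [LIFO — newest first]: 41 @ $7 = $287
Total COGS = $240 + $287 = $527
Ending inventory: 41 @ $8 + 245 @ $8 + 283 @ $7 = $4,269
Check: goods available $4,796 = COGS $527 + ending $4,269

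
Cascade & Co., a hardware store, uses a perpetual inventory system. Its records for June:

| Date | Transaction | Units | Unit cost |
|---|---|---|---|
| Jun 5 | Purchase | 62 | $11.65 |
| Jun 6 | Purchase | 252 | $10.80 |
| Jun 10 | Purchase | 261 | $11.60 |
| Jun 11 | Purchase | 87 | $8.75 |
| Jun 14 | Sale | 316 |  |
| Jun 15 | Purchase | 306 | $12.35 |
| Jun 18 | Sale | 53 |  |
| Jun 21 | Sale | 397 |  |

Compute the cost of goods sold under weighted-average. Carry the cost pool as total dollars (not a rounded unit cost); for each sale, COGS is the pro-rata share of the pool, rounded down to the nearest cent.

COGS = $8,669.83

After Jun 5: 62 on hand, pool $722.30 (≈ $11.6500 each)
After Jun 6: 314 on hand, pool $3,443.90 (≈ $10.9678 each)
After Jun 10: 575 on hand, pool $6,471.50 (≈ $11.2548 each)
After Jun 11: 662 on hand, pool $7,232.75 (≈ $10.9256 each)
Jun 14, sell 316: 316/662 × $7,232.75 → $3,452.49
After Jun 15: 652 on hand, pool $7,559.36 (≈ $11.5941 each)
Jun 18, sell 53: 53/652 × $7,559.36 → $614.48
Jun 21, sell 397: 397/599 × $6,944.88 → $4,602.86
Total COGS = $3,452.49 + $614.48 + $4,602.86 = $8,669.83
Ending inventory (cost pool remaining) = $2,342.02
Check: goods available $11,011.85 = COGS $8,669.83 + ending $2,342.02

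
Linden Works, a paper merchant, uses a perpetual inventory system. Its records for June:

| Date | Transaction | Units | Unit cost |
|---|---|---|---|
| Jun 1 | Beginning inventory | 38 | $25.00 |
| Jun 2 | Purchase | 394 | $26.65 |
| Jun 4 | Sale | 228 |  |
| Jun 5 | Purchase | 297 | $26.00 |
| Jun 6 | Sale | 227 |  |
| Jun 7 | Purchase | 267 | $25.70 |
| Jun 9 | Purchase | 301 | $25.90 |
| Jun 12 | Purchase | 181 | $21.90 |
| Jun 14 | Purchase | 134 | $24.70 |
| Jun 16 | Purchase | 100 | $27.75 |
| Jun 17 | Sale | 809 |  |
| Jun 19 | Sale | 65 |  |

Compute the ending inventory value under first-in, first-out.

Ending inventory = $9,347.90

Jun 4, 228 sold [FIFO — oldest first]: 38 @ $25.00 + 190 @ $26.65 = $6,013.50
Jun 6, 227 sold [FIFO — oldest first]: 204 @ $26.65 + 23 @ $26.00 = $6,034.60
Jun 17, 809 sold [FIFO — oldest first]: 274 @ $26.00 + 267 @ $25.70 + 268 @ $25.90 = $20,927.10
Jun 19, 65 sold [FIFO — oldest first]: 33 @ $25.90 + 32 @ $21.90 = $1,555.50
Total COGS = $6,013.50 + $6,034.60 + $20,927.10 + $1,555.50 = $34,530.70
Ending inventory: 149 @ $21.90 + 134 @ $24.70 + 100 @ $27.75 = $9,347.90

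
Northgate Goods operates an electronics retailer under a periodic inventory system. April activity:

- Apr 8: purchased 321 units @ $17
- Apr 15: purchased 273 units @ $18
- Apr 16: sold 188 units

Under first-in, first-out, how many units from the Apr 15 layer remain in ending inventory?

273

Apr 16, 188 sold [FIFO — oldest first]: 188 @ $17 = $3,196
Ending inventory: 133 @ $17 + 273 @ $18 = $7,175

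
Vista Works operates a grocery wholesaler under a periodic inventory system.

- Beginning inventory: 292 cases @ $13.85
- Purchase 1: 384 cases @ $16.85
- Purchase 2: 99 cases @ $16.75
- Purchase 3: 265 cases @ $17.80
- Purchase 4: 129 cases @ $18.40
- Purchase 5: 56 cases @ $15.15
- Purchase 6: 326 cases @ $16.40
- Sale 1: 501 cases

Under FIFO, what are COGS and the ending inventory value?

Sale 1 (501) [FIFO — oldest first]: 292 @ $13.85 + 209 @ $16.85 = $7,565.85
Ending inventory: 175 @ $16.85 + 99 @ $16.75 + 265 @ $17.80 + 129 @ $18.40 + 56 @ $15.15 + 326 @ $16.40 = $17,892.40
Check: goods available $25,458.25 = COGS $7,565.85 + ending $17,892.40

COGS = $7,565.85; ending inventory = $17,892.40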